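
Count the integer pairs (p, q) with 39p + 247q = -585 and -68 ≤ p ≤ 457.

27

gcd(247, 39) = 13.
By Bézout, 39×(-6) + 247×(1) = 13.
Particular solution: (4, -3).
General solution: p = 4 + 19t, q = -3 - 3t for integer t.
-68 ≤ 4 + 19t ≤ 457 gives t ∈ [-3, 23], which is 27 values.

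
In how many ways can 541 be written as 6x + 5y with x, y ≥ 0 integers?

gcd(6, 5):
  6 = 1*5 + 1
  5 = 5*1
so gcd(6, 5) = 1.
Back-substitute for Bézout coefficients:
  1 = 6 - 1*5
  ... = 6*(1) + 5*(-1)
Scale by 541: one solution is (541, -541). Reduce x mod 5: (1, 107).
General: x = 1 + 5t, y = 107 - 6t.
x ≥ 0 ⇒ t ≥ 0; y ≥ 0 ⇒ t ≤ 17. So t ∈ [0, 17]: 18 solutions.

18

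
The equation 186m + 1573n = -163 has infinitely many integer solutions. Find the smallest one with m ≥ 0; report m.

515

gcd(1573, 186) = 1.
1 divides -163, so solutions exist.
By Bézout, 186·(296) + 1573·(-35) = 1.
Scale by -163/1 = -163: (m₀, n₀) = (-48248, 5705).
General solution: m = -48248 + 1573t, n = 5705 - 186t for integer t.
m ≥ 0: smallest is -48248 mod 1573 = 515 (at t = 31), with n = -61.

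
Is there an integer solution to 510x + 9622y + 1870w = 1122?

gcd(9622, 510) = 34  (9622 = 18*510 + 442, 510 = 1*442 + 68, 442 = 6*68 + 34, 68 = 2*34).
gcd(34, 1870) = 34.
34 divides 1122, so integer solutions exist.

yes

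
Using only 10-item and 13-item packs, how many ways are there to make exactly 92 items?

1

Need nonnegative integers with 10j + 13k = 92.
gcd(10, 13) = 1, and 10·(4) + 13·(-3) = 1.
So (j₀, k₀) = (368, -276); general j = 368 + 13t, k = -276 - 10t.
j ≥ 0 ⇒ t ≥ -28; k ≥ 0 ⇒ t ≤ -28. That's 1 value of t.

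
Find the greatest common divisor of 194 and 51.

1

gcd(194, 51) = 1  (194 = 3*51 + 41, 51 = 1*41 + 10, 41 = 4*10 + 1, 10 = 10*1).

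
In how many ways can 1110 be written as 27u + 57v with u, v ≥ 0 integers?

3

gcd(57, 27):
  57 = 2×27 + 3
  27 = 9×3
so gcd(57, 27) = 3.
Back-substitute for Bézout coefficients:
  3 = 57 - 2×27
  ... = 27×(-2) + 57×(1)
Scale by 370: one solution is (-740, 370). Reduce u mod 19: (1, 19).
General: u = 1 + 19t, v = 19 - 9t.
u ≥ 0 ⇒ t ≥ 0; v ≥ 0 ⇒ t ≤ 2. So t ∈ [0, 2]: 3 solutions.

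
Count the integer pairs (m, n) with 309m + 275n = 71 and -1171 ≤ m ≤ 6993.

gcd(309, 275) = 1.
By Bézout, 309*(89) + 275*(-100) = 1.
Particular solution: (269, -302).
General solution: m = 269 + 275t, n = -302 - 309t for integer t.
-1171 ≤ 269 + 275t ≤ 6993 gives t ∈ [-5, 24], which is 30 values.

30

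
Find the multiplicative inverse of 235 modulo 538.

gcd(538, 235) = 1.
By Bézout, 235*(87) + 538*(-38) = 1.
So 235*87 ≡ 1 (mod 538), and 87 mod 538 = 87.

87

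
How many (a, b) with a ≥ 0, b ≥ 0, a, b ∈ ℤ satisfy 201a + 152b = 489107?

gcd(201, 152) = 1  (201 = 1*152 + 49, 152 = 3*49 + 5, 49 = 9*5 + 4, 5 = 1*4 + 1, 4 = 4*1).
Back-substituting, 201*(-31) + 152*(41) = 1.
Scale by 489107: one solution is (-15162317, 20053387). Reduce a mod 152: (139, 3034).
General: a = 139 + 152t, b = 3034 - 201t.
a ≥ 0 ⇒ t ≥ 0; b ≥ 0 ⇒ t ≤ 15. So t ∈ [0, 15]: 16 solutions.

16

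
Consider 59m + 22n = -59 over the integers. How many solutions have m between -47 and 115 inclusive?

8

gcd(59, 22):
  59 = 2·22 + 15
  22 = 1·15 + 7
  15 = 2·7 + 1
  7 = 7·1
so gcd(59, 22) = 1.
Back-substitute for Bézout coefficients:
  1 = 15 - 2·7
  ... = 59·(3) + 22·(-8)
Scale by -59: particular solution (-177, 472); reduce m mod 22: (21, -59).
General solution: m = 21 + 22t, n = -59 - 59t for integer t.
-47 ≤ 21 + 22t ≤ 115 gives t ∈ [-3, 4], which is 8 values.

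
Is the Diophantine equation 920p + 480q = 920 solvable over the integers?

yes

gcd(920, 480) = 40  (920 = 1*480 + 440, 480 = 1*440 + 40, 440 = 11*40).
40 divides 920, so integer solutions exist.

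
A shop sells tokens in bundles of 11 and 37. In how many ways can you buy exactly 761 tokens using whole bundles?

2

Need nonnegative integers with 11j + 37k = 761.
gcd(11, 37) = 1, and 11·(-10) + 37·(3) = 1.
So (j₀, k₀) = (-7610, 2283); general j = -7610 + 37t, k = 2283 - 11t.
j ≥ 0 ⇒ t ≥ 206; k ≥ 0 ⇒ t ≤ 207. That's 2 values of t.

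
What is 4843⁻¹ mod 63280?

gcd(63280, 4843) = 1  (63280 = 13*4843 + 321, 4843 = 15*321 + 28, 321 = 11*28 + 13, 28 = 2*13 + 2, 13 = 6*2 + 1, 2 = 2*1).
Back-substituting, 4843*(-29373) + 63280*(2248) = 1.
So 4843*-29373 ≡ 1 (mod 63280), and -29373 mod 63280 = 33907.

33907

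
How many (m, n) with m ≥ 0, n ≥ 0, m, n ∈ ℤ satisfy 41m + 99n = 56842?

14

gcd(99, 41) = 1  (99 = 2*41 + 17, 41 = 2*17 + 7, 17 = 2*7 + 3, 7 = 2*3 + 1, 3 = 3*1).
Back-substituting, 41*(29) + 99*(-12) = 1.
Scale by 56842: one solution is (1648418, -682104). Reduce m mod 99: (68, 546).
General: m = 68 + 99t, n = 546 - 41t.
m ≥ 0 ⇒ t ≥ 0; n ≥ 0 ⇒ t ≤ 13. So t ∈ [0, 13]: 14 solutions.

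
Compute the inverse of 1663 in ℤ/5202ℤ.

4567

gcd(5202, 1663) = 1.
By Bézout, 1663×(-635) + 5202×(203) = 1.
So 1663×-635 ≡ 1 (mod 5202), and -635 mod 5202 = 4567.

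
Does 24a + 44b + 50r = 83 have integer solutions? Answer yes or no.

gcd(44, 24) = 4  (44 = 1·24 + 20, 24 = 1·20 + 4, 20 = 5·4).
gcd(4, 50) = 2.
2 does not divide 83 (remainder 1), so no integer solutions.

no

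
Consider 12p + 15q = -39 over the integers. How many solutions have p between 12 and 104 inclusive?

19

gcd(15, 12) = 3.
By Bézout, 12*(-1) + 15*(1) = 3.
Particular solution: (3, -5).
General solution: p = 3 + 5t, q = -5 - 4t for integer t.
12 ≤ 3 + 5t ≤ 104 gives t ∈ [2, 20], which is 19 values.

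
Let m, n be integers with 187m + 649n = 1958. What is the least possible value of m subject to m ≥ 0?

gcd(649, 187):
  649 = 3×187 + 88
  187 = 2×88 + 11
  88 = 8×11
so gcd(649, 187) = 11.
11 divides 1958, so solutions exist.
Back-substitute for Bézout coefficients:
  11 = 187 - 2×88
  ... = 187×(7) + 649×(-2)
Scale by 1958/11 = 178: (m₀, n₀) = (1246, -356).
General solution: m = 1246 + 59t, n = -356 - 17t for integer t.
m ≥ 0: smallest is 1246 mod 59 = 7 (at t = -21), with n = 1.

7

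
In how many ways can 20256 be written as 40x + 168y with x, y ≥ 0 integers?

24

gcd(168, 40) = 8  (168 = 4*40 + 8, 40 = 5*8).
Back-substituting, 40*(-4) + 168*(1) = 8.
Scale by 2532: one solution is (-10128, 2532). Reduce x mod 21: (15, 117).
General: x = 15 + 21t, y = 117 - 5t.
x ≥ 0 ⇒ t ≥ 0; y ≥ 0 ⇒ t ≤ 23. So t ∈ [0, 23]: 24 solutions.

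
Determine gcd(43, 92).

1

gcd(92, 43):
  92 = 2·43 + 6
  43 = 7·6 + 1
  6 = 6·1
so gcd(92, 43) = 1.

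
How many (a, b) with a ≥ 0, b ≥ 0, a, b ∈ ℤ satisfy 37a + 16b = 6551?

gcd(37, 16) = 1.
By Bézout, 37×(-3) + 16×(7) = 1.
One solution: (11, 384).
General: a = 11 + 16t, b = 384 - 37t.
a ≥ 0 ⇒ t ≥ 0; b ≥ 0 ⇒ t ≤ 10. So t ∈ [0, 10]: 11 solutions.

11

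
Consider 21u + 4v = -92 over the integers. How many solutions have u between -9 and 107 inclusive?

29

gcd(21, 4) = 1.
By Bézout, 21*(1) + 4*(-5) = 1.
Particular solution: (0, -23).
General solution: u = 0 + 4t, v = -23 - 21t for integer t.
-9 ≤ 0 + 4t ≤ 107 gives t ∈ [-2, 26], which is 29 values.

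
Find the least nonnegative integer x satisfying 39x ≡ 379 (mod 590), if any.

gcd(590, 39) = 1.
1 divides 379, so solutions exist.
By Bézout, 39×(-121) + 590×(8) = 1.
So 39×(-121) ≡ 1 (mod 590); multiply by 379: x ≡ -45859 (mod 590).
Smallest nonnegative: x = -45859 mod 590 = 161.

161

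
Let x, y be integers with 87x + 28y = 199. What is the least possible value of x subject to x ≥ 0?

1

gcd(87, 28):
  87 = 3*28 + 3
  28 = 9*3 + 1
  3 = 3*1
so gcd(87, 28) = 1.
1 divides 199, so solutions exist.
Back-substitute for Bézout coefficients:
  1 = 28 - 9*3
  ... = 87*(-9) + 28*(28)
Scale by 199/1 = 199: (x₀, y₀) = (-1791, 5572).
General solution: x = -1791 + 28t, y = 5572 - 87t for integer t.
x ≥ 0: smallest is -1791 mod 28 = 1 (at t = 64), with y = 4.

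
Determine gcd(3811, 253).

1

gcd(3811, 253) = 1  (3811 = 15×253 + 16, 253 = 15×16 + 13, 16 = 1×13 + 3, 13 = 4×3 + 1, 3 = 3×1).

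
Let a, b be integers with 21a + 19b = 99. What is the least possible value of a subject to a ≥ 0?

gcd(21, 19) = 1  (21 = 1·19 + 2, 19 = 9·2 + 1, 2 = 2·1).
1 divides 99, so solutions exist.
Back-substituting, 21·(-9) + 19·(10) = 1.
Scale by 99/1 = 99: (a₀, b₀) = (-891, 990).
General solution: a = -891 + 19t, b = 990 - 21t for integer t.
a ≥ 0: smallest is -891 mod 19 = 2 (at t = 47), with b = 3.

2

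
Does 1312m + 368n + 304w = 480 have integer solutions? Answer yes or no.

gcd(1312, 368):
  1312 = 3·368 + 208
  368 = 1·208 + 160
  208 = 1·160 + 48
  160 = 3·48 + 16
  48 = 3·16
so gcd(1312, 368) = 16.
gcd(16, 304) = 16.
16 divides 480, so integer solutions exist.

yes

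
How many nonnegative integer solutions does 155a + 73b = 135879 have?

gcd(155, 73) = 1  (155 = 2*73 + 9, 73 = 8*9 + 1, 9 = 9*1).
Back-substituting, 155*(-8) + 73*(17) = 1.
Scale by 135879: one solution is (-1087032, 2309943). Reduce a mod 73: (11, 1838).
General: a = 11 + 73t, b = 1838 - 155t.
a ≥ 0 ⇒ t ≥ 0; b ≥ 0 ⇒ t ≤ 11. So t ∈ [0, 11]: 12 solutions.

12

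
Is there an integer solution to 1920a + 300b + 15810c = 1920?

yes

gcd(1920, 300) = 60  (1920 = 6*300 + 120, 300 = 2*120 + 60, 120 = 2*60).
gcd(60, 15810) = 30.
30 divides 1920, so integer solutions exist.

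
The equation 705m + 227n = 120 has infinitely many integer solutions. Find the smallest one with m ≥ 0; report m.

5

gcd(705, 227):
  705 = 3×227 + 24
  227 = 9×24 + 11
  24 = 2×11 + 2
  11 = 5×2 + 1
  2 = 2×1
so gcd(705, 227) = 1.
1 divides 120, so solutions exist.
Back-substitute for Bézout coefficients:
  1 = 11 - 5×2
  ... = 705×(-104) + 227×(323)
Scale by 120/1 = 120: (m₀, n₀) = (-12480, 38760).
General solution: m = -12480 + 227t, n = 38760 - 705t for integer t.
m ≥ 0: smallest is -12480 mod 227 = 5 (at t = 55), with n = -15.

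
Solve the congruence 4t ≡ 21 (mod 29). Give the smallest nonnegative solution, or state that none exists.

gcd(29, 4) = 1  (29 = 7·4 + 1, 4 = 4·1).
1 divides 21, so solutions exist.
Back-substituting, 4·(-7) + 29·(1) = 1.
So 4·(-7) ≡ 1 (mod 29); multiply by 21: t ≡ -147 (mod 29).
Smallest nonnegative: t = -147 mod 29 = 27.

27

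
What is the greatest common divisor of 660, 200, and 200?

gcd(660, 200) = 20.
gcd(20, 200) = 20.

20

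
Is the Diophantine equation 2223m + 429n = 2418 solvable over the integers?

gcd(2223, 429) = 39  (2223 = 5·429 + 78, 429 = 5·78 + 39, 78 = 2·39).
39 divides 2418, so integer solutions exist.

yes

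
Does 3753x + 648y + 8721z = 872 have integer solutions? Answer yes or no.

gcd(3753, 648) = 27.
gcd(27, 8721) = 27.
27 does not divide 872 (remainder 8), so no integer solutions.

no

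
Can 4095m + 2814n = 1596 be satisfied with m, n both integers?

yes

gcd(4095, 2814) = 21  (4095 = 1·2814 + 1281, 2814 = 2·1281 + 252, 1281 = 5·252 + 21, 252 = 12·21).
21 divides 1596, so integer solutions exist.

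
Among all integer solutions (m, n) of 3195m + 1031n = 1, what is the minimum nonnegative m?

gcd(3195, 1031):
  3195 = 3*1031 + 102
  1031 = 10*102 + 11
  102 = 9*11 + 3
  11 = 3*3 + 2
  3 = 1*2 + 1
  2 = 2*1
so gcd(3195, 1031) = 1.
1 divides 1, so solutions exist.
Back-substitute for Bézout coefficients:
  1 = 3 - 1*2
  ... = 3195*(374) + 1031*(-1159)
Scale by 1/1 = 1: (m₀, n₀) = (374, -1159).
General solution: m = 374 + 1031t, n = -1159 - 3195t for integer t.
m ≥ 0: smallest is 374 mod 1031 = 374 (at t = 0), with n = -1159.

374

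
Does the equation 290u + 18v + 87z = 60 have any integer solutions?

yes

gcd(290, 18) = 2.
gcd(2, 87) = 1.
1 divides 60, so integer solutions exist.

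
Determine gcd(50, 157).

gcd(157, 50):
  157 = 3·50 + 7
  50 = 7·7 + 1
  7 = 7·1
so gcd(157, 50) = 1.

1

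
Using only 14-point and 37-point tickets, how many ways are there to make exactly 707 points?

1

Need nonnegative integers with 14j + 37k = 707.
gcd(14, 37) = 1, and 14·(8) + 37·(-3) = 1.
So (j₀, k₀) = (5656, -2121); general j = 5656 + 37t, k = -2121 - 14t.
j ≥ 0 ⇒ t ≥ -152; k ≥ 0 ⇒ t ≤ -152. That's 1 value of t.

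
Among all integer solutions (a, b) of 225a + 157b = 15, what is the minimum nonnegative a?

gcd(225, 157):
  225 = 1·157 + 68
  157 = 2·68 + 21
  68 = 3·21 + 5
  21 = 4·5 + 1
  5 = 5·1
so gcd(225, 157) = 1.
1 divides 15, so solutions exist.
Back-substitute for Bézout coefficients:
  1 = 21 - 4·5
  ... = 225·(-30) + 157·(43)
Scale by 15/1 = 15: (a₀, b₀) = (-450, 645).
General solution: a = -450 + 157t, b = 645 - 225t for integer t.
a ≥ 0: smallest is -450 mod 157 = 21 (at t = 3), with b = -30.

21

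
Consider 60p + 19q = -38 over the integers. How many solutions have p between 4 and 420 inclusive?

22

gcd(60, 19) = 1.
By Bézout, 60*(-6) + 19*(19) = 1.
Particular solution: (0, -2).
General solution: p = 0 + 19t, q = -2 - 60t for integer t.
4 ≤ 0 + 19t ≤ 420 gives t ∈ [1, 22], which is 22 values.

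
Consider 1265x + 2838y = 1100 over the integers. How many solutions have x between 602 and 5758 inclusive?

20

gcd(2838, 1265) = 11.
By Bézout, 1265*(-83) + 2838*(37) = 11.
Particular solution: (214, -95).
General solution: x = 214 + 258t, y = -95 - 115t for integer t.
602 ≤ 214 + 258t ≤ 5758 gives t ∈ [2, 21], which is 20 values.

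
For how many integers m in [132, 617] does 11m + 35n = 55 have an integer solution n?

gcd(35, 11) = 1.
By Bézout, 11×(16) + 35×(-5) = 1.
Particular solution: (5, 0).
General solution: m = 5 + 35t, n = 0 - 11t for integer t.
132 ≤ 5 + 35t ≤ 617 gives t ∈ [4, 17], which is 14 values.

14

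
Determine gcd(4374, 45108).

18

gcd(45108, 4374) = 18  (45108 = 10×4374 + 1368, 4374 = 3×1368 + 270, 1368 = 5×270 + 18, 270 = 15×18).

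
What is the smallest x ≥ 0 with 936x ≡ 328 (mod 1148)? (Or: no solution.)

gcd(1148, 936):
  1148 = 1*936 + 212
  936 = 4*212 + 88
  212 = 2*88 + 36
  88 = 2*36 + 16
  36 = 2*16 + 4
  16 = 4*4
so gcd(1148, 936) = 4.
4 divides 328, so solutions exist.
Back-substitute for Bézout coefficients:
  4 = 36 - 2*16
  ... = 936*(-65) + 1148*(53)
So 936*(-65) ≡ 4 (mod 1148); multiply by 82: x ≡ -5330 (mod 287).
Smallest nonnegative: x = -5330 mod 287 = 123.

123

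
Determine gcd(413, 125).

gcd(413, 125) = 1  (413 = 3×125 + 38, 125 = 3×38 + 11, 38 = 3×11 + 5, 11 = 2×5 + 1, 5 = 5×1).

1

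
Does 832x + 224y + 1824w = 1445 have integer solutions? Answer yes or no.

no

gcd(832, 224):
  832 = 3*224 + 160
  224 = 1*160 + 64
  160 = 2*64 + 32
  64 = 2*32
so gcd(832, 224) = 32.
gcd(32, 1824) = 32.
32 does not divide 1445 (remainder 5), so no integer solutions.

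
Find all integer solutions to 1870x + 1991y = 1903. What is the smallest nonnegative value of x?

83

gcd(1991, 1870) = 11  (1991 = 1*1870 + 121, 1870 = 15*121 + 55, 121 = 2*55 + 11, 55 = 5*11).
11 divides 1903, so solutions exist.
Back-substituting, 1870*(-33) + 1991*(31) = 11.
Scale by 1903/11 = 173: (x₀, y₀) = (-5709, 5363).
General solution: x = -5709 + 181t, y = 5363 - 170t for integer t.
x ≥ 0: smallest is -5709 mod 181 = 83 (at t = 32), with y = -77.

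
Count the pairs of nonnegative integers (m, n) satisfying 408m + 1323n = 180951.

1

gcd(1323, 408) = 3  (1323 = 3×408 + 99, 408 = 4×99 + 12, 99 = 8×12 + 3, 12 = 4×3).
Back-substituting, 408×(-107) + 1323×(33) = 3.
Scale by 60317: one solution is (-6453919, 1990461). Reduce m mod 441: (116, 101).
General: m = 116 + 441t, n = 101 - 136t.
m ≥ 0 ⇒ t ≥ 0; n ≥ 0 ⇒ t ≤ 0. So t ∈ [0, 0]: 1 solution.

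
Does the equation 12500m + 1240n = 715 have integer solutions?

gcd(12500, 1240) = 20  (12500 = 10*1240 + 100, 1240 = 12*100 + 40, 100 = 2*40 + 20, 40 = 2*20).
20 does not divide 715 (remainder 15), so no integer solutions.

no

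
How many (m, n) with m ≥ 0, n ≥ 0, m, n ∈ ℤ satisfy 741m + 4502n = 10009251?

3

gcd(4502, 741) = 1.
By Bézout, 741·(1045) + 4502·(-172) = 1.
One solution: (4121, 1545).
General: m = 4121 + 4502t, n = 1545 - 741t.
m ≥ 0 ⇒ t ≥ 0; n ≥ 0 ⇒ t ≤ 2. So t ∈ [0, 2]: 3 solutions.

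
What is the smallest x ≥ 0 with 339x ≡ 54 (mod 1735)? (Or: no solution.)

1121

gcd(1735, 339) = 1  (1735 = 5·339 + 40, 339 = 8·40 + 19, 40 = 2·19 + 2, 19 = 9·2 + 1, 2 = 2·1).
1 divides 54, so solutions exist.
Back-substituting, 339·(824) + 1735·(-161) = 1.
So 339·(824) ≡ 1 (mod 1735); multiply by 54: x ≡ 44496 (mod 1735).
Smallest nonnegative: x = 44496 mod 1735 = 1121.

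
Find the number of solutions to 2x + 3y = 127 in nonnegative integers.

gcd(3, 2) = 1.
By Bézout, 2*(-1) + 3*(1) = 1.
One solution: (2, 41).
General: x = 2 + 3t, y = 41 - 2t.
x ≥ 0 ⇒ t ≥ 0; y ≥ 0 ⇒ t ≤ 20. So t ∈ [0, 20]: 21 solutions.

21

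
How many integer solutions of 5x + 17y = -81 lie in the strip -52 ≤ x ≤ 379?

gcd(17, 5) = 1.
By Bézout, 5·(7) + 17·(-2) = 1.
Particular solution: (11, -8).
General solution: x = 11 + 17t, y = -8 - 5t for integer t.
-52 ≤ 11 + 17t ≤ 379 gives t ∈ [-3, 21], which is 25 values.

25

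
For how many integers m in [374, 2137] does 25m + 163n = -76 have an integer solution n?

11

gcd(163, 25) = 1.
By Bézout, 25·(-13) + 163·(2) = 1.
Particular solution: (10, -2).
General solution: m = 10 + 163t, n = -2 - 25t for integer t.
374 ≤ 10 + 163t ≤ 2137 gives t ∈ [3, 13], which is 11 values.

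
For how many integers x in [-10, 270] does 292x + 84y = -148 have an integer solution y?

14

gcd(292, 84) = 4.
By Bézout, 292·(-2) + 84·(7) = 4.
Particular solution: (11, -40).
General solution: x = 11 + 21t, y = -40 - 73t for integer t.
-10 ≤ 11 + 21t ≤ 270 gives t ∈ [-1, 12], which is 14 values.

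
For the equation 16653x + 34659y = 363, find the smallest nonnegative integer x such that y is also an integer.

9580

gcd(34659, 16653) = 3.
3 divides 363, so solutions exist.
By Bézout, 16653×(-3740) + 34659×(1797) = 3.
Scale by 363/3 = 121: (x₀, y₀) = (-452540, 217437).
General solution: x = -452540 + 11553t, y = 217437 - 5551t for integer t.
x ≥ 0: smallest is -452540 mod 11553 = 9580 (at t = 40), with y = -4603.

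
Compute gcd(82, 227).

1

gcd(227, 82):
  227 = 2·82 + 63
  82 = 1·63 + 19
  63 = 3·19 + 6
  19 = 3·6 + 1
  6 = 6·1
so gcd(227, 82) = 1.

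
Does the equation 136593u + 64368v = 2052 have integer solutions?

gcd(136593, 64368):
  136593 = 2×64368 + 7857
  64368 = 8×7857 + 1512
  7857 = 5×1512 + 297
  1512 = 5×297 + 27
  297 = 11×27
so gcd(136593, 64368) = 27.
27 divides 2052, so integer solutions exist.

yes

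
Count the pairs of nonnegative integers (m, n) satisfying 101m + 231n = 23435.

1

gcd(231, 101):
  231 = 2*101 + 29
  101 = 3*29 + 14
  29 = 2*14 + 1
  14 = 14*1
so gcd(231, 101) = 1.
Back-substitute for Bézout coefficients:
  1 = 29 - 2*14
  ... = 101*(-16) + 231*(7)
Scale by 23435: one solution is (-374960, 164045). Reduce m mod 231: (184, 21).
General: m = 184 + 231t, n = 21 - 101t.
m ≥ 0 ⇒ t ≥ 0; n ≥ 0 ⇒ t ≤ 0. So t ∈ [0, 0]: 1 solution.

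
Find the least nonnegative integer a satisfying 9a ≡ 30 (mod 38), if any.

16

gcd(38, 9) = 1  (38 = 4·9 + 2, 9 = 4·2 + 1, 2 = 2·1).
1 divides 30, so solutions exist.
Back-substituting, 9·(17) + 38·(-4) = 1.
So 9·(17) ≡ 1 (mod 38); multiply by 30: a ≡ 510 (mod 38).
Smallest nonnegative: a = 510 mod 38 = 16.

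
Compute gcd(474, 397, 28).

gcd(474, 397) = 1.
gcd(1, 28) = 1.

1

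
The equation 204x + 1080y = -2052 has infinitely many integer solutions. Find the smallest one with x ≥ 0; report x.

27

gcd(1080, 204):
  1080 = 5*204 + 60
  204 = 3*60 + 24
  60 = 2*24 + 12
  24 = 2*12
so gcd(1080, 204) = 12.
12 divides -2052, so solutions exist.
Back-substitute for Bézout coefficients:
  12 = 60 - 2*24
  ... = 204*(-37) + 1080*(7)
Scale by -2052/12 = -171: (x₀, y₀) = (6327, -1197).
General solution: x = 6327 + 90t, y = -1197 - 17t for integer t.
x ≥ 0: smallest is 6327 mod 90 = 27 (at t = -70), with y = -7.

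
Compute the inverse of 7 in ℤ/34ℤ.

5

gcd(34, 7):
  34 = 4·7 + 6
  7 = 1·6 + 1
  6 = 6·1
so gcd(34, 7) = 1.
Back-substitute for Bézout coefficients:
  1 = 7 - 1·6
  ... = 7·(5) + 34·(-1)
So 7·5 ≡ 1 (mod 34), and 5 mod 34 = 5.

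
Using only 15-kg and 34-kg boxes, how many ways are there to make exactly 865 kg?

Need nonnegative integers with 15j + 34k = 865.
gcd(15, 34) = 1, and 15·(-9) + 34·(4) = 1.
So (j₀, k₀) = (-7785, 3460); general j = -7785 + 34t, k = 3460 - 15t.
j ≥ 0 ⇒ t ≥ 229; k ≥ 0 ⇒ t ≤ 230. That's 2 values of t.

2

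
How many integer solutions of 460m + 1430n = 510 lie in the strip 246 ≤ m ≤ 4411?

29

gcd(1430, 460):
  1430 = 3×460 + 50
  460 = 9×50 + 10
  50 = 5×10
so gcd(1430, 460) = 10.
Back-substitute for Bézout coefficients:
  10 = 460 - 9×50
  ... = 460×(28) + 1430×(-9)
Scale by 51: particular solution (1428, -459); reduce m mod 143: (141, -45).
General solution: m = 141 + 143t, n = -45 - 46t for integer t.
246 ≤ 141 + 143t ≤ 4411 gives t ∈ [1, 29], which is 29 values.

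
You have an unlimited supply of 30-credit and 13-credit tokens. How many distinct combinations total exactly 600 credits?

Need nonnegative integers with 30j + 13k = 600.
gcd(30, 13) = 1, and 30·(-3) + 13·(7) = 1.
So (j₀, k₀) = (-1800, 4200); general j = -1800 + 13t, k = 4200 - 30t.
j ≥ 0 ⇒ t ≥ 139; k ≥ 0 ⇒ t ≤ 140. That's 2 values of t.

2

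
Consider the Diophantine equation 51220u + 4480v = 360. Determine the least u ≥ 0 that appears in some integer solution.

178

gcd(51220, 4480) = 20  (51220 = 11*4480 + 1940, 4480 = 2*1940 + 600, 1940 = 3*600 + 140, 600 = 4*140 + 40, 140 = 3*40 + 20, 40 = 2*20).
20 divides 360, so solutions exist.
Back-substituting, 51220*(97) + 4480*(-1109) = 20.
Scale by 360/20 = 18: (u₀, v₀) = (1746, -19962).
General solution: u = 1746 + 224t, v = -19962 - 2561t for integer t.
u ≥ 0: smallest is 1746 mod 224 = 178 (at t = -7), with v = -2035.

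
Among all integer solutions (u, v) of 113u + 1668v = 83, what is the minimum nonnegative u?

355

gcd(1668, 113):
  1668 = 14·113 + 86
  113 = 1·86 + 27
  86 = 3·27 + 5
  27 = 5·5 + 2
  5 = 2·2 + 1
  2 = 2·1
so gcd(1668, 113) = 1.
1 divides 83, so solutions exist.
Back-substitute for Bézout coefficients:
  1 = 5 - 2·2
  ... = 113·(-679) + 1668·(46)
Scale by 83/1 = 83: (u₀, v₀) = (-56357, 3818).
General solution: u = -56357 + 1668t, v = 3818 - 113t for integer t.
u ≥ 0: smallest is -56357 mod 1668 = 355 (at t = 34), with v = -24.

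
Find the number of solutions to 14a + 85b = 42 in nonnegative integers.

1

gcd(85, 14):
  85 = 6×14 + 1
  14 = 14×1
so gcd(85, 14) = 1.
Back-substitute for Bézout coefficients:
  1 = 85 - 6×14
  ... = 14×(-6) + 85×(1)
Scale by 42: one solution is (-252, 42). Reduce a mod 85: (3, 0).
General: a = 3 + 85t, b = 0 - 14t.
a ≥ 0 ⇒ t ≥ 0; b ≥ 0 ⇒ t ≤ 0. So t ∈ [0, 0]: 1 solution.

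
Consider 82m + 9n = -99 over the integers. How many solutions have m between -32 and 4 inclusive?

gcd(82, 9) = 1  (82 = 9·9 + 1, 9 = 9·1).
Back-substituting, 82·(1) + 9·(-9) = 1.
Scale by -99: particular solution (-99, 891); reduce m mod 9: (0, -11).
General solution: m = 0 + 9t, n = -11 - 82t for integer t.
-32 ≤ 0 + 9t ≤ 4 gives t ∈ [-3, 0], which is 4 values.

4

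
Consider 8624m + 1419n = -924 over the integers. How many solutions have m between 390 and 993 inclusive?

5

gcd(8624, 1419) = 11.
By Bézout, 8624*(13) + 1419*(-79) = 11.
Particular solution: (69, -420).
General solution: m = 69 + 129t, n = -420 - 784t for integer t.
390 ≤ 69 + 129t ≤ 993 gives t ∈ [3, 7], which is 5 values.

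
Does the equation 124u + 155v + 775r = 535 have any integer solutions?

no

gcd(155, 124) = 31  (155 = 1×124 + 31, 124 = 4×31).
gcd(31, 775) = 31.
31 does not divide 535 (remainder 8), so no integer solutions.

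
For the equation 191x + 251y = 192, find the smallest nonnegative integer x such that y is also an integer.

47

gcd(251, 191):
  251 = 1×191 + 60
  191 = 3×60 + 11
  60 = 5×11 + 5
  11 = 2×5 + 1
  5 = 5×1
so gcd(251, 191) = 1.
1 divides 192, so solutions exist.
Back-substitute for Bézout coefficients:
  1 = 11 - 2×5
  ... = 191×(46) + 251×(-35)
Scale by 192/1 = 192: (x₀, y₀) = (8832, -6720).
General solution: x = 8832 + 251t, y = -6720 - 191t for integer t.
x ≥ 0: smallest is 8832 mod 251 = 47 (at t = -35), with y = -35.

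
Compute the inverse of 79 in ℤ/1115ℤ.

494

gcd(1115, 79) = 1  (1115 = 14×79 + 9, 79 = 8×9 + 7, 9 = 1×7 + 2, 7 = 3×2 + 1, 2 = 2×1).
Back-substituting, 79×(494) + 1115×(-35) = 1.
So 79×494 ≡ 1 (mod 1115), and 494 mod 1115 = 494.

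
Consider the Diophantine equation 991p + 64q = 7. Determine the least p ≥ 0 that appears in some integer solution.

gcd(991, 64):
  991 = 15*64 + 31
  64 = 2*31 + 2
  31 = 15*2 + 1
  2 = 2*1
so gcd(991, 64) = 1.
1 divides 7, so solutions exist.
Back-substitute for Bézout coefficients:
  1 = 31 - 15*2
  ... = 991*(31) + 64*(-480)
Scale by 7/1 = 7: (p₀, q₀) = (217, -3360).
General solution: p = 217 + 64t, q = -3360 - 991t for integer t.
p ≥ 0: smallest is 217 mod 64 = 25 (at t = -3), with q = -387.

25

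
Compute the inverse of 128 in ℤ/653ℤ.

gcd(653, 128) = 1.
By Bézout, 128·(301) + 653·(-59) = 1.
So 128·301 ≡ 1 (mod 653), and 301 mod 653 = 301.

301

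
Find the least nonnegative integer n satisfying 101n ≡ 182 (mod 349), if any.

64

gcd(349, 101) = 1  (349 = 3·101 + 46, 101 = 2·46 + 9, 46 = 5·9 + 1, 9 = 9·1).
1 divides 182, so solutions exist.
Back-substituting, 101·(-38) + 349·(11) = 1.
So 101·(-38) ≡ 1 (mod 349); multiply by 182: n ≡ -6916 (mod 349).
Smallest nonnegative: n = -6916 mod 349 = 64.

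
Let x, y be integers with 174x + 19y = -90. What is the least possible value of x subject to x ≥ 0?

gcd(174, 19):
  174 = 9·19 + 3
  19 = 6·3 + 1
  3 = 3·1
so gcd(174, 19) = 1.
1 divides -90, so solutions exist.
Back-substitute for Bézout coefficients:
  1 = 19 - 6·3
  ... = 174·(-6) + 19·(55)
Scale by -90/1 = -90: (x₀, y₀) = (540, -4950).
General solution: x = 540 + 19t, y = -4950 - 174t for integer t.
x ≥ 0: smallest is 540 mod 19 = 8 (at t = -28), with y = -78.

8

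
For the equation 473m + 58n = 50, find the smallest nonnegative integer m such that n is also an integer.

12

gcd(473, 58) = 1  (473 = 8×58 + 9, 58 = 6×9 + 4, 9 = 2×4 + 1, 4 = 4×1).
1 divides 50, so solutions exist.
Back-substituting, 473×(13) + 58×(-106) = 1.
Scale by 50/1 = 50: (m₀, n₀) = (650, -5300).
General solution: m = 650 + 58t, n = -5300 - 473t for integer t.
m ≥ 0: smallest is 650 mod 58 = 12 (at t = -11), with n = -97.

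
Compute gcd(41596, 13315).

1

gcd(41596, 13315):
  41596 = 3×13315 + 1651
  13315 = 8×1651 + 107
  1651 = 15×107 + 46
  107 = 2×46 + 15
  46 = 3×15 + 1
  15 = 15×1
so gcd(41596, 13315) = 1.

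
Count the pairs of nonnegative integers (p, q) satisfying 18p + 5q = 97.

gcd(18, 5) = 1.
By Bézout, 18×(2) + 5×(-7) = 1.
One solution: (4, 5).
General: p = 4 + 5t, q = 5 - 18t.
p ≥ 0 ⇒ t ≥ 0; q ≥ 0 ⇒ t ≤ 0. So t ∈ [0, 0]: 1 solution.

1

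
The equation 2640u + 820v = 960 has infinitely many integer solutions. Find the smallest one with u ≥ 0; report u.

19

gcd(2640, 820) = 20  (2640 = 3*820 + 180, 820 = 4*180 + 100, 180 = 1*100 + 80, 100 = 1*80 + 20, 80 = 4*20).
20 divides 960, so solutions exist.
Back-substituting, 2640*(-9) + 820*(29) = 20.
Scale by 960/20 = 48: (u₀, v₀) = (-432, 1392).
General solution: u = -432 + 41t, v = 1392 - 132t for integer t.
u ≥ 0: smallest is -432 mod 41 = 19 (at t = 11), with v = -60.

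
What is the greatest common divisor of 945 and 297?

gcd(945, 297) = 27  (945 = 3×297 + 54, 297 = 5×54 + 27, 54 = 2×27).

27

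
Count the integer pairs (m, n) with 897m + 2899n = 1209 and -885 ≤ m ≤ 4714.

gcd(2899, 897) = 13.
By Bézout, 897·(-42) + 2899·(13) = 13.
Particular solution: (108, -33).
General solution: m = 108 + 223t, n = -33 - 69t for integer t.
-885 ≤ 108 + 223t ≤ 4714 gives t ∈ [-4, 20], which is 25 values.

25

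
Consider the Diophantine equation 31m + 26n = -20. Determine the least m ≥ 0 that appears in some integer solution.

gcd(31, 26) = 1  (31 = 1×26 + 5, 26 = 5×5 + 1, 5 = 5×1).
1 divides -20, so solutions exist.
Back-substituting, 31×(-5) + 26×(6) = 1.
Scale by -20/1 = -20: (m₀, n₀) = (100, -120).
General solution: m = 100 + 26t, n = -120 - 31t for integer t.
m ≥ 0: smallest is 100 mod 26 = 22 (at t = -3), with n = -27.

22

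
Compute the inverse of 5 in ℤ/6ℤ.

gcd(6, 5):
  6 = 1×5 + 1
  5 = 5×1
so gcd(6, 5) = 1.
Back-substitute for Bézout coefficients:
  1 = 6 - 1×5
  ... = 5×(-1) + 6×(1)
So 5×-1 ≡ 1 (mod 6), and -1 mod 6 = 5.

5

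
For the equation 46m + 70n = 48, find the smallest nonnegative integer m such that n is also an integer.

33

gcd(70, 46) = 2  (70 = 1*46 + 24, 46 = 1*24 + 22, 24 = 1*22 + 2, 22 = 11*2).
2 divides 48, so solutions exist.
Back-substituting, 46*(-3) + 70*(2) = 2.
Scale by 48/2 = 24: (m₀, n₀) = (-72, 48).
General solution: m = -72 + 35t, n = 48 - 23t for integer t.
m ≥ 0: smallest is -72 mod 35 = 33 (at t = 3), with n = -21.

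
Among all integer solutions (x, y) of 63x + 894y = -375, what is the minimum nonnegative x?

65

gcd(894, 63) = 3.
3 divides -375, so solutions exist.
By Bézout, 63*(71) + 894*(-5) = 3.
Scale by -375/3 = -125: (x₀, y₀) = (-8875, 625).
General solution: x = -8875 + 298t, y = 625 - 21t for integer t.
x ≥ 0: smallest is -8875 mod 298 = 65 (at t = 30), with y = -5.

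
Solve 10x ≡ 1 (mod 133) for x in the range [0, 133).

gcd(133, 10) = 1.
By Bézout, 10·(40) + 133·(-3) = 1.
So 10·40 ≡ 1 (mod 133), and 40 mod 133 = 40.

40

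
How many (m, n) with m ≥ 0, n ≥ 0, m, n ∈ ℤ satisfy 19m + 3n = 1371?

gcd(19, 3) = 1.
By Bézout, 19*(1) + 3*(-6) = 1.
One solution: (0, 457).
General: m = 0 + 3t, n = 457 - 19t.
m ≥ 0 ⇒ t ≥ 0; n ≥ 0 ⇒ t ≤ 24. So t ∈ [0, 24]: 25 solutions.

25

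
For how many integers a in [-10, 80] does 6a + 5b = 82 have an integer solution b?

gcd(6, 5) = 1  (6 = 1*5 + 1, 5 = 5*1).
Back-substituting, 6*(1) + 5*(-1) = 1.
Scale by 82: particular solution (82, -82); reduce a mod 5: (2, 14).
General solution: a = 2 + 5t, b = 14 - 6t for integer t.
-10 ≤ 2 + 5t ≤ 80 gives t ∈ [-2, 15], which is 18 values.

18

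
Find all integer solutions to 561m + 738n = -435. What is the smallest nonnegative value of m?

gcd(738, 561) = 3  (738 = 1×561 + 177, 561 = 3×177 + 30, 177 = 5×30 + 27, 30 = 1×27 + 3, 27 = 9×3).
3 divides -435, so solutions exist.
Back-substituting, 561×(25) + 738×(-19) = 3.
Scale by -435/3 = -145: (m₀, n₀) = (-3625, 2755).
General solution: m = -3625 + 246t, n = 2755 - 187t for integer t.
m ≥ 0: smallest is -3625 mod 246 = 65 (at t = 15), with n = -50.

65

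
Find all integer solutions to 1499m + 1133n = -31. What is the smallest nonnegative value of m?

gcd(1499, 1133):
  1499 = 1×1133 + 366
  1133 = 3×366 + 35
  366 = 10×35 + 16
  35 = 2×16 + 3
  16 = 5×3 + 1
  3 = 3×1
so gcd(1499, 1133) = 1.
1 divides -31, so solutions exist.
Back-substitute for Bézout coefficients:
  1 = 16 - 5×3
  ... = 1499×(356) + 1133×(-471)
Scale by -31/1 = -31: (m₀, n₀) = (-11036, 14601).
General solution: m = -11036 + 1133t, n = 14601 - 1499t for integer t.
m ≥ 0: smallest is -11036 mod 1133 = 294 (at t = 10), with n = -389.

294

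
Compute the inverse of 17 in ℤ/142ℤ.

117

gcd(142, 17) = 1  (142 = 8×17 + 6, 17 = 2×6 + 5, 6 = 1×5 + 1, 5 = 5×1).
Back-substituting, 17×(-25) + 142×(3) = 1.
So 17×-25 ≡ 1 (mod 142), and -25 mod 142 = 117.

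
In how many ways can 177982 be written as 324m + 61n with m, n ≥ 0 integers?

9

gcd(324, 61) = 1.
By Bézout, 324×(-16) + 61×(85) = 1.
One solution: (12, 2854).
General: m = 12 + 61t, n = 2854 - 324t.
m ≥ 0 ⇒ t ≥ 0; n ≥ 0 ⇒ t ≤ 8. So t ∈ [0, 8]: 9 solutions.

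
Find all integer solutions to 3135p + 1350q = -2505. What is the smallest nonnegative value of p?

gcd(3135, 1350):
  3135 = 2·1350 + 435
  1350 = 3·435 + 45
  435 = 9·45 + 30
  45 = 1·30 + 15
  30 = 2·15
so gcd(3135, 1350) = 15.
15 divides -2505, so solutions exist.
Back-substitute for Bézout coefficients:
  15 = 45 - 1·30
  ... = 3135·(-31) + 1350·(72)
Scale by -2505/15 = -167: (p₀, q₀) = (5177, -12024).
General solution: p = 5177 + 90t, q = -12024 - 209t for integer t.
p ≥ 0: smallest is 5177 mod 90 = 47 (at t = -57), with q = -111.

47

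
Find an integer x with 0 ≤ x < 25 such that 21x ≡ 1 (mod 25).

6

gcd(25, 21) = 1.
By Bézout, 21*(6) + 25*(-5) = 1.
So 21*6 ≡ 1 (mod 25), and 6 mod 25 = 6.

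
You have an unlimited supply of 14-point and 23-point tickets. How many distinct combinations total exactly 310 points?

Need nonnegative integers with 14j + 23k = 310.
gcd(14, 23) = 1, and 14·(5) + 23·(-3) = 1.
So (j₀, k₀) = (1550, -930); general j = 1550 + 23t, k = -930 - 14t.
j ≥ 0 ⇒ t ≥ -67; k ≥ 0 ⇒ t ≤ -67. That's 1 value of t.

1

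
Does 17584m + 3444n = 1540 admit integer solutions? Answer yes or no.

gcd(17584, 3444) = 28.
28 divides 1540, so integer solutions exist.

yes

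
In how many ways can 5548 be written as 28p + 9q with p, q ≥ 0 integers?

gcd(28, 9) = 1  (28 = 3*9 + 1, 9 = 9*1).
Back-substituting, 28*(1) + 9*(-3) = 1.
Scale by 5548: one solution is (5548, -16644). Reduce p mod 9: (4, 604).
General: p = 4 + 9t, q = 604 - 28t.
p ≥ 0 ⇒ t ≥ 0; q ≥ 0 ⇒ t ≤ 21. So t ∈ [0, 21]: 22 solutions.

22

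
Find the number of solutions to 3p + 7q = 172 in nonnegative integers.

8

gcd(7, 3) = 1.
By Bézout, 3·(-2) + 7·(1) = 1.
One solution: (6, 22).
General: p = 6 + 7t, q = 22 - 3t.
p ≥ 0 ⇒ t ≥ 0; q ≥ 0 ⇒ t ≤ 7. So t ∈ [0, 7]: 8 solutions.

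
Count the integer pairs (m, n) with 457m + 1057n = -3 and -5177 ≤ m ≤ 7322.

gcd(1057, 457) = 1  (1057 = 2*457 + 143, 457 = 3*143 + 28, 143 = 5*28 + 3, 28 = 9*3 + 1, 3 = 3*1).
Back-substituting, 457*(340) + 1057*(-147) = 1.
Scale by -3: particular solution (-1020, 441); reduce m mod 1057: (37, -16).
General solution: m = 37 + 1057t, n = -16 - 457t for integer t.
-5177 ≤ 37 + 1057t ≤ 7322 gives t ∈ [-4, 6], which is 11 values.

11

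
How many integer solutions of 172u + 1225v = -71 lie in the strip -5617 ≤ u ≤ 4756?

8

gcd(1225, 172) = 1.
By Bézout, 172×(-292) + 1225×(41) = 1.
Particular solution: (1132, -159).
General solution: u = 1132 + 1225t, v = -159 - 172t for integer t.
-5617 ≤ 1132 + 1225t ≤ 4756 gives t ∈ [-5, 2], which is 8 values.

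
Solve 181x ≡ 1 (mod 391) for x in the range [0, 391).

gcd(391, 181) = 1  (391 = 2*181 + 29, 181 = 6*29 + 7, 29 = 4*7 + 1, 7 = 7*1).
Back-substituting, 181*(-54) + 391*(25) = 1.
So 181*-54 ≡ 1 (mod 391), and -54 mod 391 = 337.

337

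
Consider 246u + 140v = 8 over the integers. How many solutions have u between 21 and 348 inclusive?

gcd(246, 140):
  246 = 1×140 + 106
  140 = 1×106 + 34
  106 = 3×34 + 4
  34 = 8×4 + 2
  4 = 2×2
so gcd(246, 140) = 2.
Back-substitute for Bézout coefficients:
  2 = 34 - 8×4
  ... = 246×(-33) + 140×(58)
Scale by 4: particular solution (-132, 232); reduce u mod 70: (8, -14).
General solution: u = 8 + 70t, v = -14 - 123t for integer t.
21 ≤ 8 + 70t ≤ 348 gives t ∈ [1, 4], which is 4 values.

4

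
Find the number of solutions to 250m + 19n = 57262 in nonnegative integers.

12

gcd(250, 19) = 1  (250 = 13×19 + 3, 19 = 6×3 + 1, 3 = 3×1).
Back-substituting, 250×(-6) + 19×(79) = 1.
Scale by 57262: one solution is (-343572, 4523698). Reduce m mod 19: (5, 2948).
General: m = 5 + 19t, n = 2948 - 250t.
m ≥ 0 ⇒ t ≥ 0; n ≥ 0 ⇒ t ≤ 11. So t ∈ [0, 11]: 12 solutions.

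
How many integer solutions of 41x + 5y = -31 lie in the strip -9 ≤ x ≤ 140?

30

gcd(41, 5) = 1.
By Bézout, 41×(1) + 5×(-8) = 1.
Particular solution: (4, -39).
General solution: x = 4 + 5t, y = -39 - 41t for integer t.
-9 ≤ 4 + 5t ≤ 140 gives t ∈ [-2, 27], which is 30 values.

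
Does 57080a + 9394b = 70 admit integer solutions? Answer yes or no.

gcd(57080, 9394) = 2.
2 divides 70, so integer solutions exist.

yes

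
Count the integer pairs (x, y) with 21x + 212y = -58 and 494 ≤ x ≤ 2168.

gcd(212, 21) = 1  (212 = 10*21 + 2, 21 = 10*2 + 1, 2 = 2*1).
Back-substituting, 21*(101) + 212*(-10) = 1.
Scale by -58: particular solution (-5858, 580); reduce x mod 212: (78, -8).
General solution: x = 78 + 212t, y = -8 - 21t for integer t.
494 ≤ 78 + 212t ≤ 2168 gives t ∈ [2, 9], which is 8 values.

8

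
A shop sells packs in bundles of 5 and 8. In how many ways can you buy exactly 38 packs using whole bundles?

1

Need nonnegative integers with 5j + 8k = 38.
gcd(5, 8) = 1, and 5·(-3) + 8·(2) = 1.
So (j₀, k₀) = (-114, 76); general j = -114 + 8t, k = 76 - 5t.
j ≥ 0 ⇒ t ≥ 15; k ≥ 0 ⇒ t ≤ 15. That's 1 value of t.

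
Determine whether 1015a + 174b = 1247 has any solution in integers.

gcd(1015, 174):
  1015 = 5*174 + 145
  174 = 1*145 + 29
  145 = 5*29
so gcd(1015, 174) = 29.
29 divides 1247, so integer solutions exist.

yes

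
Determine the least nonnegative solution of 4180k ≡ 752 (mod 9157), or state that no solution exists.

2813

gcd(9157, 4180):
  9157 = 2×4180 + 797
  4180 = 5×797 + 195
  797 = 4×195 + 17
  195 = 11×17 + 8
  17 = 2×8 + 1
  8 = 8×1
so gcd(9157, 4180) = 1.
1 divides 752, so solutions exist.
Back-substitute for Bézout coefficients:
  1 = 17 - 2×8
  ... = 4180×(-1080) + 9157×(493)
So 4180×(-1080) ≡ 1 (mod 9157); multiply by 752: k ≡ -812160 (mod 9157).
Smallest nonnegative: k = -812160 mod 9157 = 2813.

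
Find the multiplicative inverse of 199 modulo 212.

gcd(212, 199) = 1.
By Bézout, 199*(-49) + 212*(46) = 1.
So 199*-49 ≡ 1 (mod 212), and -49 mod 212 = 163.

163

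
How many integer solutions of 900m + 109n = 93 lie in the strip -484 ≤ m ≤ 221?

gcd(900, 109) = 1.
By Bézout, 900*(-35) + 109*(289) = 1.
Particular solution: (15, -123).
General solution: m = 15 + 109t, n = -123 - 900t for integer t.
-484 ≤ 15 + 109t ≤ 221 gives t ∈ [-4, 1], which is 6 values.

6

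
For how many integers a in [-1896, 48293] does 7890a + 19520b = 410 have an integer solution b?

gcd(19520, 7890) = 10  (19520 = 2*7890 + 3740, 7890 = 2*3740 + 410, 3740 = 9*410 + 50, 410 = 8*50 + 10, 50 = 5*10).
Back-substituting, 7890*(381) + 19520*(-154) = 10.
Scale by 41: particular solution (15621, -6314); reduce a mod 1952: (5, -2).
General solution: a = 5 + 1952t, b = -2 - 789t for integer t.
-1896 ≤ 5 + 1952t ≤ 48293 gives t ∈ [0, 24], which is 25 values.

25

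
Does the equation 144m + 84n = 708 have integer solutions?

gcd(144, 84) = 12  (144 = 1·84 + 60, 84 = 1·60 + 24, 60 = 2·24 + 12, 24 = 2·12).
12 divides 708, so integer solutions exist.

yes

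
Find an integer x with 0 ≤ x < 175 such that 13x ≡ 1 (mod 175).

27

gcd(175, 13) = 1.
By Bézout, 13×(27) + 175×(-2) = 1.
So 13×27 ≡ 1 (mod 175), and 27 mod 175 = 27.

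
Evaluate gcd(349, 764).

gcd(764, 349):
  764 = 2*349 + 66
  349 = 5*66 + 19
  66 = 3*19 + 9
  19 = 2*9 + 1
  9 = 9*1
so gcd(764, 349) = 1.

1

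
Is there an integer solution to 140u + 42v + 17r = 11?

gcd(140, 42) = 14  (140 = 3·42 + 14, 42 = 3·14).
gcd(14, 17) = 1.
1 divides 11, so integer solutions exist.

yes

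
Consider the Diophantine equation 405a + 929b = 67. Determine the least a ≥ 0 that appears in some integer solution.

gcd(929, 405):
  929 = 2·405 + 119
  405 = 3·119 + 48
  119 = 2·48 + 23
  48 = 2·23 + 2
  23 = 11·2 + 1
  2 = 2·1
so gcd(929, 405) = 1.
1 divides 67, so solutions exist.
Back-substitute for Bézout coefficients:
  1 = 23 - 11·2
  ... = 405·(-445) + 929·(194)
Scale by 67/1 = 67: (a₀, b₀) = (-29815, 12998).
General solution: a = -29815 + 929t, b = 12998 - 405t for integer t.
a ≥ 0: smallest is -29815 mod 929 = 842 (at t = 33), with b = -367.

842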